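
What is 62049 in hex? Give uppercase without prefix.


62049 = F261 hex

F261


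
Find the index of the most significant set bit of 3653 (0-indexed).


0b111001000101. Highest set bit at position 11

11


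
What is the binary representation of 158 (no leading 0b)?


158 = 10011110 in binary

10011110


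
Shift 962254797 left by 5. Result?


0b111001010110101101011111001101 << 5 = 0b11100101011010110101111100110100000 = 30792153504

30792153504


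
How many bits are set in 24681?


0b110000001101001 has 6 set bits

6


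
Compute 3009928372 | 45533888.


0b10110011011001111101110010110100 | 0b10101101101100101011000000 = 0b10110011111101111101111011110100 = 3019366132

3019366132


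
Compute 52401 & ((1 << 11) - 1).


52401 & 2047 = 1201

1201


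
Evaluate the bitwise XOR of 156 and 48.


0b10011100 ^ 0b110000 = 0b10101100 = 172

172


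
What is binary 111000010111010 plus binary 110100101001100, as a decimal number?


111000010111010 + 110100101001100 = 1101101000000110 = 55814

55814


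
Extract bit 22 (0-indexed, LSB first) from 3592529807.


0b11010110001000011010011110001111, position 22 = 0

0


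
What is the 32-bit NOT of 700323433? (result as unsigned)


~0b101001101111100001011001101001 = 0b11010110010000011110100110010110 = 3594643862 (32-bit unsigned)

3594643862


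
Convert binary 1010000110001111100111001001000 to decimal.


1010000110001111100111001001000 in decimal = 1355271752

1355271752


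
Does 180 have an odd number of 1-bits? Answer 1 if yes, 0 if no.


0b10110100 has 4 ones => parity 0

0


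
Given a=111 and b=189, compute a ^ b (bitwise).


111 ^ 189 = 210

210


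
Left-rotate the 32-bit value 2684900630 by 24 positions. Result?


Rotate 0b10100000000010000101010100010110 left by 24 (32-bit) = 0b10110101000000000100001010101 = 379586645

379586645


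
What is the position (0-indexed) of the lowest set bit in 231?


0b11100111. Lowest set bit at position 0

0


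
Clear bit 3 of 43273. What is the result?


43273 & ~(1 << 3) = 43265

43265


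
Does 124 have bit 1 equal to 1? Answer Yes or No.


0b1111100, bit 1 = 0. No

No


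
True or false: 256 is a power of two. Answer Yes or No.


0b100000000. Only one bit set => Yes

Yes


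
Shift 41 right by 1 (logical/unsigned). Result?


0b101001 >> 1 = 0b10100 = 20

20


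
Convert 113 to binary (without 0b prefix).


113 = 1110001 in binary

1110001


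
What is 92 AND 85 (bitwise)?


0b1011100 & 0b1010101 = 0b1010100 = 84

84


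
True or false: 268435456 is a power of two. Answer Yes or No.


0b10000000000000000000000000000. Only one bit set => Yes

Yes


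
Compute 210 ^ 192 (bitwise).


0b11010010 ^ 0b11000000 = 0b10010 = 18

18


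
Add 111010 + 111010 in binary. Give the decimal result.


111010 + 111010 = 1110100 = 116

116


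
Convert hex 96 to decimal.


96 hex = 150 decimal

150


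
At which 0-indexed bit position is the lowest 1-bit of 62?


0b111110. Lowest set bit at position 1

1


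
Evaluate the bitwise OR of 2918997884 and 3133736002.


0b10101101111111000101111101111100 | 0b10111010110010010000010001000010 = 0b10111111111111010101111101111110 = 3221053310

3221053310


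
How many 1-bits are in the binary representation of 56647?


0b1101110101000111 has 10 set bits

10


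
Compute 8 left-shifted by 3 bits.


0b1000 << 3 = 0b1000000 = 64

64


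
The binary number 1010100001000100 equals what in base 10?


1010100001000100 in decimal = 43076

43076


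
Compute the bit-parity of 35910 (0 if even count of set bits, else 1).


0b1000110001000110 has 6 ones => parity 0

0


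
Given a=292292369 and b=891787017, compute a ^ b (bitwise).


292292369 ^ 891787017 = 608931864

608931864


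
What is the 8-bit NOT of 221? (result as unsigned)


~0b11011101 = 0b100010 = 34 (8-bit unsigned)

34


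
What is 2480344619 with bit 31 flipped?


2480344619 ^ (1 << 31) = 2480344619 ^ 2147483648 = 332860971

332860971


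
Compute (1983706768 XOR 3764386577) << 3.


Step 1: 1983706768 ^ 3764386577 = 2523073921
Step 2: 2523073921 << 3 = 20184591368

20184591368


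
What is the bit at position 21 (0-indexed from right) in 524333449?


0b11111010000001011000110001001, position 21 = 0

0


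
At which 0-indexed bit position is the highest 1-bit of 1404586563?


0b1010011101110000100101001000011. Highest set bit at position 30

30


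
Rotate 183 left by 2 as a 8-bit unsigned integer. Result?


Rotate 0b10110111 left by 2 (8-bit) = 0b11011110 = 222

222


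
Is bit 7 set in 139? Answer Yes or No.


0b10001011, bit 7 = 1. Yes

Yes


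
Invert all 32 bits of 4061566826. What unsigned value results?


4061566826 ^ 4294967295 = 233400469

233400469


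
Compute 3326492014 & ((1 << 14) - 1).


3326492014 & 16383 = 15726

15726


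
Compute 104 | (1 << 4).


104 | (1 << 4) = 104 | 16 = 120

120


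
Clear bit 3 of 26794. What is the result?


26794 & ~(1 << 3) = 26786

26786


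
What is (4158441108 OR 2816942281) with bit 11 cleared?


Step 1: 4158441108 | 2816942281 = 4160743133
Step 2: 4160743133 & ~(1 << 11) = 4160743133

4160743133


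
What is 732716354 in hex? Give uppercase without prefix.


732716354 = 2BAC5D42 hex

2BAC5D42


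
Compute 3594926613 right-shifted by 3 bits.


0b11010110010001100011101000010101 >> 3 = 0b11010110010001100011101000010 = 449365826

449365826


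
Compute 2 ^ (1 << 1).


2 ^ (1 << 1) = 2 ^ 2 = 0

0


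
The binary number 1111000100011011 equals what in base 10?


1111000100011011 in decimal = 61723

61723


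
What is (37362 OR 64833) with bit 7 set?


Step 1: 37362 | 64833 = 65011
Step 2: 65011 | (1 << 7) = 65011 | 128 = 65011

65011


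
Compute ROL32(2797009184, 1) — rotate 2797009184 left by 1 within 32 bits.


Rotate 0b10100110101101101111100100100000 left by 1 (32-bit) = 0b1001101011011011111001001000001 = 1299051073

1299051073


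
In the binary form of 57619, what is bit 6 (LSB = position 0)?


0b1110000100010011, position 6 = 0

0


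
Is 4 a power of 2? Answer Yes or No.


0b100. Only one bit set => Yes

Yes


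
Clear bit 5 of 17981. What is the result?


17981 & ~(1 << 5) = 17949

17949


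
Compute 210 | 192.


0b11010010 | 0b11000000 = 0b11010010 = 210

210


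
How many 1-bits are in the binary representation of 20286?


0b100111100111110 has 10 set bits

10


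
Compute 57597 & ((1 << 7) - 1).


57597 & 127 = 125

125


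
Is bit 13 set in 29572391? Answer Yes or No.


0b1110000110011110100100111, bit 13 = 1. Yes

Yes


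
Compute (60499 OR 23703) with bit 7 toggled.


Step 1: 60499 | 23703 = 64727
Step 2: 64727 ^ (1 << 7) = 64727 ^ 128 = 64599

64599


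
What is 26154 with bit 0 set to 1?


26154 | (1 << 0) = 26154 | 1 = 26155

26155


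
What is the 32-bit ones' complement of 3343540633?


3343540633 ^ 4294967295 = 951426662

951426662


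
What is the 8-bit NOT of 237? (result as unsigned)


~0b11101101 = 0b10010 = 18 (8-bit unsigned)

18


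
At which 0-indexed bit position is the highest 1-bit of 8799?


0b10001001011111. Highest set bit at position 13

13


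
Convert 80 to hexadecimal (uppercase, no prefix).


80 = 50 hex

50


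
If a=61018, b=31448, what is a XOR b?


61018 ^ 31448 = 38018

38018


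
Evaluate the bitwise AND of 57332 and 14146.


0b1101111111110100 & 0b11011101000010 = 0b1011101000000 = 5952

5952


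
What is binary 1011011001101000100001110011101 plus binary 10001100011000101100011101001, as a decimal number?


1011011001101000100001110011101 + 10001100011000101100011101001 = 1101100110000001001110010000110 = 1824562310

1824562310


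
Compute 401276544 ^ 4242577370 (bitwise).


0b10111111010101111111010000000 ^ 0b11111100111000001001011111011010 = 0b11101011000010100110100101011010 = 3943328090

3943328090


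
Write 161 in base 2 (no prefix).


161 = 10100001 in binary

10100001


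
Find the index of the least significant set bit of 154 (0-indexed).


0b10011010. Lowest set bit at position 1

1


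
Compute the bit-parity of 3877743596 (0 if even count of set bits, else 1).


0b11100111001000011010101111101100 has 18 ones => parity 0

0


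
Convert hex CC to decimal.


CC hex = 204 decimal

204


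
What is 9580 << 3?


0b10010101101100 << 3 = 0b10010101101100000 = 76640

76640


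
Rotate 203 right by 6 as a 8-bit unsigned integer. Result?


Rotate 0b11001011 right by 6 (8-bit) = 0b101111 = 47

47


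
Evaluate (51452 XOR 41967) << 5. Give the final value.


Step 1: 51452 ^ 41967 = 27411
Step 2: 27411 << 5 = 877152

877152


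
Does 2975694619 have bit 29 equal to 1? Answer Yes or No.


0b10110001010111010111111100011011, bit 29 = 1. Yes

Yes


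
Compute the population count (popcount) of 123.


0b1111011 has 6 set bits

6


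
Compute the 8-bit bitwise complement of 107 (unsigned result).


~0b1101011 = 0b10010100 = 148 (8-bit unsigned)

148


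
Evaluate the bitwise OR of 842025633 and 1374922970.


0b110010001100000100101010100001 | 0b1010001111100111010100011011010 = 0b1110011111100111110101011111011 = 1945365243

1945365243


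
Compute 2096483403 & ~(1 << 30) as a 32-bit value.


2096483403 & ~(1 << 30) = 1022741579

1022741579


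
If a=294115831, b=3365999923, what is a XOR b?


294115831 ^ 3365999923 = 3643198660

3643198660


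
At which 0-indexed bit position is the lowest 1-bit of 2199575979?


0b10000011000110101101110110101011. Lowest set bit at position 0

0


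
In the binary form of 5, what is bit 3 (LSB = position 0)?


0b101, position 3 = 0

0


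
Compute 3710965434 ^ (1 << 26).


3710965434 ^ (1 << 26) = 3710965434 ^ 67108864 = 3643856570

3643856570


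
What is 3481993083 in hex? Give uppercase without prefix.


3481993083 = CF8AFF7B hex

CF8AFF7B


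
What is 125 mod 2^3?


125 & 7 = 5

5


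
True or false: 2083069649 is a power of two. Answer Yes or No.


0b1111100001010010001111011010001. Multiple bits set => No

No


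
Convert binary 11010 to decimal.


11010 in decimal = 26

26


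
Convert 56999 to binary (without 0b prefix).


56999 = 1101111010100111 in binary

1101111010100111


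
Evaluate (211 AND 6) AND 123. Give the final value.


Step 1: 211 & 6 = 2
Step 2: 2 & 123 = 2

2


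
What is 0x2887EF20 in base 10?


2887EF20 hex = 679997216 decimal

679997216


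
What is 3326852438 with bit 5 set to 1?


3326852438 | (1 << 5) = 3326852438 | 32 = 3326852470

3326852470


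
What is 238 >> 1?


0b11101110 >> 1 = 0b1110111 = 119

119


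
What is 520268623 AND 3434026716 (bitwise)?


0b11111000000101010101101001111 & 0b11001100101011110001011011011100 = 0b1100000000100000001001001100 = 201458252

201458252


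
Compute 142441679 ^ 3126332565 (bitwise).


0b1000011111010111110011001111 ^ 0b10111010010110000000110010010101 = 0b10110010001001010111000001011010 = 2988798042

2988798042


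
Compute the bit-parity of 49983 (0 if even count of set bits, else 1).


0b1100001100111111 has 10 ones => parity 0

0


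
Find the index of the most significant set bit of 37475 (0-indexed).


0b1001001001100011. Highest set bit at position 15

15


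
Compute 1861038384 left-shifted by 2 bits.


0b1101110111011010011000100110000 << 2 = 0b110111011101101001100010011000000 = 7444153536

7444153536


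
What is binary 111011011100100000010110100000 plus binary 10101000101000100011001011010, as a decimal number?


111011011100100000010110100000 + 10101000101000100011001011010 = 1010000100001100100101111111010 = 1350978554

1350978554


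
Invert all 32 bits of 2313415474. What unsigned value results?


2313415474 ^ 4294967295 = 1981551821

1981551821


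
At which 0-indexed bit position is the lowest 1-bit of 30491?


0b111011100011011. Lowest set bit at position 0

0


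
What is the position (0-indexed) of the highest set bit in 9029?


0b10001101000101. Highest set bit at position 13

13


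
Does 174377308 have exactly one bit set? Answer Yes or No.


0b1010011001001100100101011100. Multiple bits set => No

No


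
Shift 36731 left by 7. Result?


0b1000111101111011 << 7 = 0b10001111011110110000000 = 4701568

4701568


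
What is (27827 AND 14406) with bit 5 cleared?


Step 1: 27827 & 14406 = 10242
Step 2: 10242 & ~(1 << 5) = 10242

10242


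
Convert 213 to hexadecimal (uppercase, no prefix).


213 = D5 hex

D5


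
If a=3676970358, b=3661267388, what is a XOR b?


3676970358 ^ 3661267388 = 17865930

17865930


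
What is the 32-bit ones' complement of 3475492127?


3475492127 ^ 4294967295 = 819475168

819475168


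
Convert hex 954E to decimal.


954E hex = 38222 decimal

38222


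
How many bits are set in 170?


0b10101010 has 4 set bits

4


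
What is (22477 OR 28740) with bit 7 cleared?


Step 1: 22477 | 28740 = 30669
Step 2: 30669 & ~(1 << 7) = 30541

30541


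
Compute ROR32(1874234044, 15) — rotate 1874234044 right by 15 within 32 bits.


Rotate 0b1101111101101101000101010111100 right by 15 (32-bit) = 0b10101011110001101111101101101 = 360243053

360243053


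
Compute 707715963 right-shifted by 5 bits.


0b101010001011101110001101111011 >> 5 = 0b1010100010111011100011011 = 22116123

22116123


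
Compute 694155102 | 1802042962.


0b101001010111111111011101011110 | 0b1101011011010001111111001010010 = 0b1101011011111111111111101011110 = 1803550558

1803550558


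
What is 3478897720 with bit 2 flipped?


3478897720 ^ (1 << 2) = 3478897720 ^ 4 = 3478897724

3478897724


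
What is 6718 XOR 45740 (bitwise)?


0b1101000111110 ^ 0b1011001010101100 = 0b1010100010010010 = 43154

43154


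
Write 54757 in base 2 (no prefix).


54757 = 1101010111100101 in binary

1101010111100101


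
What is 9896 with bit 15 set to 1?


9896 | (1 << 15) = 9896 | 32768 = 42664

42664


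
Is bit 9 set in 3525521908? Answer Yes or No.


0b11010010001000110011000111110100, bit 9 = 0. No

No


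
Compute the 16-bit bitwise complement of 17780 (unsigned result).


~0b100010101110100 = 0b1011101010001011 = 47755 (16-bit unsigned)

47755


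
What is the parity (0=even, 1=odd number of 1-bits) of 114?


0b1110010 has 4 ones => parity 0

0


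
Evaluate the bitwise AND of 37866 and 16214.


0b1001001111101010 & 0b11111101010110 = 0b1001101000010 = 4930

4930


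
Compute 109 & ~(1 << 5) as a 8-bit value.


109 & ~(1 << 5) = 77

77


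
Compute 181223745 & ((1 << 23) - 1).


181223745 & 8388607 = 5062977

5062977


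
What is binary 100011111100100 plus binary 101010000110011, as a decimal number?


100011111100100 + 101010000110011 = 1001110000010111 = 39959

39959


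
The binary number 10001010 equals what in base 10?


10001010 in decimal = 138

138


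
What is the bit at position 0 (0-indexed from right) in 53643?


0b1101000110001011, position 0 = 1

1


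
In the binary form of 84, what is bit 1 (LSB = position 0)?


0b1010100, position 1 = 0

0


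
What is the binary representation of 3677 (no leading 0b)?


3677 = 111001011101 in binary

111001011101


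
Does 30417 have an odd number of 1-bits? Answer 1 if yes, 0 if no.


0b111011011010001 has 9 ones => parity 1

1


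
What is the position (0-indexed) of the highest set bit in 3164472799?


0b10111100100111100000010111011111. Highest set bit at position 31

31


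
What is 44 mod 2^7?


44 & 127 = 44

44


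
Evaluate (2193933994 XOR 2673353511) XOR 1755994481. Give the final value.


Step 1: 2193933994 ^ 2673353511 = 496821645
Step 2: 496821645 ^ 1755994481 = 1966521596

1966521596


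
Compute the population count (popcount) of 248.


0b11111000 has 5 set bits

5


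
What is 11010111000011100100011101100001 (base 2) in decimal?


11010111000011100100011101100001 in decimal = 3608037217

3608037217


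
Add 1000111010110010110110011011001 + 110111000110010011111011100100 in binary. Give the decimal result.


1000111010110010110110011011001 + 110111000110010011111011100100 = 1111110011100101010101110111101 = 2121444285

2121444285


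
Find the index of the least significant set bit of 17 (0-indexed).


0b10001. Lowest set bit at position 0

0


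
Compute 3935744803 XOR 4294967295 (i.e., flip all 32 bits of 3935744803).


3935744803 ^ 4294967295 = 359222492

359222492


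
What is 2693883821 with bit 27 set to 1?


2693883821 | (1 << 27) = 2693883821 | 134217728 = 2828101549

2828101549


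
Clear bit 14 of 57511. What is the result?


57511 & ~(1 << 14) = 41127

41127


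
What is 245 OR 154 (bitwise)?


0b11110101 | 0b10011010 = 0b11111111 = 255

255


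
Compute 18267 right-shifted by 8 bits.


0b100011101011011 >> 8 = 0b1000111 = 71

71


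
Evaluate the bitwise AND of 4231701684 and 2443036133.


0b11111100001110101010010010110100 & 0b10010001100111011100010111100101 = 0b10010000000110001000010010100100 = 2417525924

2417525924


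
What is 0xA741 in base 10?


A741 hex = 42817 decimal

42817


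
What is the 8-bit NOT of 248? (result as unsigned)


~0b11111000 = 0b111 = 7 (8-bit unsigned)

7


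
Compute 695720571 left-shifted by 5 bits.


0b101001011101111101101001111011 << 5 = 0b10100101110111110110100111101100000 = 22263058272

22263058272


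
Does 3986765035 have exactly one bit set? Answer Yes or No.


0b11101101101000010011010011101011. Multiple bits set => No

No


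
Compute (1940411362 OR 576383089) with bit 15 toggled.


Step 1: 1940411362 | 576383089 = 1945828339
Step 2: 1945828339 ^ (1 << 15) = 1945828339 ^ 32768 = 1945795571

1945795571


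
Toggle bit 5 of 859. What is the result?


859 ^ (1 << 5) = 859 ^ 32 = 891

891


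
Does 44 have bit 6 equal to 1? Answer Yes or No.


0b101100, bit 6 = 0. No

No


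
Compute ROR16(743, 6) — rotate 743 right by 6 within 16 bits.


Rotate 0b1011100111 right by 6 (16-bit) = 0b1001110000001011 = 39947

39947


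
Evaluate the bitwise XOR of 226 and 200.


0b11100010 ^ 0b11001000 = 0b101010 = 42

42


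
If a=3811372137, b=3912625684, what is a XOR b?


3811372137 ^ 3912625684 = 169411197

169411197


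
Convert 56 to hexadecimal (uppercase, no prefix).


56 = 38 hex

38


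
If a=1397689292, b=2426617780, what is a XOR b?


1397689292 ^ 2426617780 = 3287037048

3287037048


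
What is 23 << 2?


0b10111 << 2 = 0b1011100 = 92

92


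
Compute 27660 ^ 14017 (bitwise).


0b110110000001100 ^ 0b11011011000001 = 0b101101011001101 = 23245

23245


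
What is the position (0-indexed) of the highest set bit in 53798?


0b1101001000100110. Highest set bit at position 15

15


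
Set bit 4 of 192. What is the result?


192 | (1 << 4) = 192 | 16 = 208

208


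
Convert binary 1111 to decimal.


1111 in decimal = 15

15


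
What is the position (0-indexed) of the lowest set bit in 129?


0b10000001. Lowest set bit at position 0

0


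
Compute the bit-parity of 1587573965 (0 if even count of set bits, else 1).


0b1011110101000000111010011001101 has 16 ones => parity 0

0


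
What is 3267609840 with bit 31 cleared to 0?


3267609840 & ~(1 << 31) = 1120126192

1120126192


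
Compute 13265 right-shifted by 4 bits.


0b11001111010001 >> 4 = 0b1100111101 = 829

829


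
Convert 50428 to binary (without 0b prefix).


50428 = 1100010011111100 in binary

1100010011111100


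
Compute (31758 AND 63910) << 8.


Step 1: 31758 & 63910 = 30726
Step 2: 30726 << 8 = 7865856

7865856


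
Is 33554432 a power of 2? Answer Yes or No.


0b10000000000000000000000000. Only one bit set => Yes

Yes


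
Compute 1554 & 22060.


0b11000010010 & 0b101011000101100 = 0b11000000000 = 1536

1536


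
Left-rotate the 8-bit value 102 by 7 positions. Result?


Rotate 0b1100110 left by 7 (8-bit) = 0b110011 = 51

51


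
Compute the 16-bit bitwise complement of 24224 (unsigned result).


~0b101111010100000 = 0b1010000101011111 = 41311 (16-bit unsigned)

41311


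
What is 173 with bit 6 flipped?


173 ^ (1 << 6) = 173 ^ 64 = 237

237


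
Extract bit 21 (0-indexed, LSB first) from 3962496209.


0b11101100001011101110010011010001, position 21 = 1

1


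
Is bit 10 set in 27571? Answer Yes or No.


0b110101110110011, bit 10 = 0. No

No


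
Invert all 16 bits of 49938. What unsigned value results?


49938 ^ 65535 = 15597

15597


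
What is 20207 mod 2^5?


20207 & 31 = 15

15


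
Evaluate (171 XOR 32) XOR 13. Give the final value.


Step 1: 171 ^ 32 = 139
Step 2: 139 ^ 13 = 134

134


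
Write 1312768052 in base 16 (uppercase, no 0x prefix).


1312768052 = 4E3F4034 hex

4E3F4034


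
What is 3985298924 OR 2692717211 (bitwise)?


0b11101101100010101101010111101100 | 0b10100000011111111001101010011011 = 0b11101101111111111101111111111111 = 3992969215

3992969215


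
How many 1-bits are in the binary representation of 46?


0b101110 has 4 set bits

4


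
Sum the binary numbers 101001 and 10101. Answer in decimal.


101001 + 10101 = 111110 = 62

62


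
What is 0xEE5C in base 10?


EE5C hex = 61020 decimal

61020


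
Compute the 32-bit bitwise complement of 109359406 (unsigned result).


~0b110100001001011000100101110 = 0b11111001011110110100111011010001 = 4185607889 (32-bit unsigned)

4185607889


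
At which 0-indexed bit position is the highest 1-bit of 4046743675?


0b11110001001101000110100001111011. Highest set bit at position 31

31


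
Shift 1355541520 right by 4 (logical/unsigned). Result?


0b1010000110010111110110000010000 >> 4 = 0b101000011001011111011000001 = 84721345

84721345


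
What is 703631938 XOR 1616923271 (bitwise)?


0b101001111100001001001001000010 ^ 0b1100000011000000100101010000111 = 0b1001001100100001101100011000101 = 1234229445

1234229445


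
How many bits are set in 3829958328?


0b11100100010010001000011010111000 has 13 set bits

13


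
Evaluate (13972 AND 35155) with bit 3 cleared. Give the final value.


Step 1: 13972 & 35155 = 16
Step 2: 16 & ~(1 << 3) = 16

16


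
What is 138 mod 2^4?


138 & 15 = 10

10


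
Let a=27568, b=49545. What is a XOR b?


27568 ^ 49545 = 43577

43577


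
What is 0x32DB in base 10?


32DB hex = 13019 decimal

13019


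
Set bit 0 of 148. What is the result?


148 | (1 << 0) = 148 | 1 = 149

149


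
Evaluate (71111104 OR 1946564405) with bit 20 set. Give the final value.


Step 1: 71111104 | 1946564405 = 1950300149
Step 2: 1950300149 | (1 << 20) = 1950300149 | 1048576 = 1950300149

1950300149


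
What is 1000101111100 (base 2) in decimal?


1000101111100 in decimal = 4476

4476


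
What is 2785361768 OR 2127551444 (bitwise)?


0b10100110000001010011111101101000 | 0b1111110110011111101101111010100 = 0b11111110110011111111111111111100 = 4275044348

4275044348


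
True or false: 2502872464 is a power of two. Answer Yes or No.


0b10010101001011101100110110010000. Multiple bits set => No

No


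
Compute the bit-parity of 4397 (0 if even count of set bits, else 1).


0b1000100101101 has 6 ones => parity 0

0


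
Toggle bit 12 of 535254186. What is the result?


535254186 ^ (1 << 12) = 535254186 ^ 4096 = 535250090

535250090


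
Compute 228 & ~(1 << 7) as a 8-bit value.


228 & ~(1 << 7) = 100

100


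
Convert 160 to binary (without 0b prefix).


160 = 10100000 in binary

10100000


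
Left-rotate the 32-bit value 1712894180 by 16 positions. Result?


Rotate 0b1100110000110001011000011100100 left by 16 (32-bit) = 0b10110000111001000110011000011000 = 2967758360

2967758360


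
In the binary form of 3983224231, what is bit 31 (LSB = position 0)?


0b11101101011010110010110110100111, position 31 = 1

1


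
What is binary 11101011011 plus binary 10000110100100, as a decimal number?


11101011011 + 10000110100100 = 10100011111111 = 10495

10495


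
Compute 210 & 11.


0b11010010 & 0b1011 = 0b10 = 2

2


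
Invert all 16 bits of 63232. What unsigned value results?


63232 ^ 65535 = 2303

2303


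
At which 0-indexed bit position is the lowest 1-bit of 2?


0b10. Lowest set bit at position 1

1


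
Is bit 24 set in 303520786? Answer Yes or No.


0b10010000101110101110000010010, bit 24 = 0. No

No


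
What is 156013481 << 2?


0b1001010011001001001110101001 << 2 = 0b100101001100100100111010100100 = 624053924

624053924


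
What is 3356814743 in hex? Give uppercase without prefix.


3356814743 = C814ED97 hex

C814ED97


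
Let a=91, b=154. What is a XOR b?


91 ^ 154 = 193

193


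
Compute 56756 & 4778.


0b1101110110110100 & 0b1001010101010 = 0b1000010100000 = 4256

4256


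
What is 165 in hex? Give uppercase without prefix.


165 = A5 hex

A5


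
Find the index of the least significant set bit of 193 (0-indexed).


0b11000001. Lowest set bit at position 0

0


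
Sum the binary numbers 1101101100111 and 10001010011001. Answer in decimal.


1101101100111 + 10001010011001 = 11111000000000 = 15872

15872


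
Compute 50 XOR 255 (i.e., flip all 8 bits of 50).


50 ^ 255 = 205

205


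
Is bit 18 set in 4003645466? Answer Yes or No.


0b11101110101000101100100000011010, bit 18 = 0. No

No


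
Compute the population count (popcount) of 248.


0b11111000 has 5 set bits

5


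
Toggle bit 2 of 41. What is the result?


41 ^ (1 << 2) = 41 ^ 4 = 45

45


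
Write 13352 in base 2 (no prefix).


13352 = 11010000101000 in binary

11010000101000


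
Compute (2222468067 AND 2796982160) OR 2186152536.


Step 1: 2222468067 & 2796982160 = 2217741184
Step 2: 2217741184 | 2186152536 = 2256407512

2256407512


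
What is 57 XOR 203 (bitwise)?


0b111001 ^ 0b11001011 = 0b11110010 = 242

242


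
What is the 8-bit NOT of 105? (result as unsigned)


~0b1101001 = 0b10010110 = 150 (8-bit unsigned)

150


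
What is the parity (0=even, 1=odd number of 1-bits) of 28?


0b11100 has 3 ones => parity 1

1


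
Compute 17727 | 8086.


0b100010100111111 | 0b1111110010110 = 0b101111110111111 = 24511

24511


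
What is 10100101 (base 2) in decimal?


10100101 in decimal = 165

165


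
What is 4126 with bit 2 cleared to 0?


4126 & ~(1 << 2) = 4122

4122


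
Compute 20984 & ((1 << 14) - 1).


20984 & 16383 = 4600

4600


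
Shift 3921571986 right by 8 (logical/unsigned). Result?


0b11101001101111100111000010010010 >> 8 = 0b111010011011111001110000 = 15318640

15318640


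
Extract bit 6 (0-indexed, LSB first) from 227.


0b11100011, position 6 = 1

1


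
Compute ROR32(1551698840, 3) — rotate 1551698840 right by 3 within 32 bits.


Rotate 0b1011100011111010000101110011000 right by 3 (32-bit) = 0b1011100011111010000101110011 = 193962355

193962355


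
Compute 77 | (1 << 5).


77 | (1 << 5) = 77 | 32 = 109

109


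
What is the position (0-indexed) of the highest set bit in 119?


0b1110111. Highest set bit at position 6

6


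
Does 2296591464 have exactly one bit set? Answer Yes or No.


0b10001000111000110011010001101000. Multiple bits set => No

No


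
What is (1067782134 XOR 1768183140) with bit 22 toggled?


Step 1: 1067782134 ^ 1768183140 = 1455512210
Step 2: 1455512210 ^ (1 << 22) = 1455512210 ^ 4194304 = 1451317906

1451317906


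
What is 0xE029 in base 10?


E029 hex = 57385 decimal

57385


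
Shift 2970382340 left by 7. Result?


0b10110001000011000111000000000100 << 7 = 0b101100010000110001110000000001000000000 = 380208939520

380208939520


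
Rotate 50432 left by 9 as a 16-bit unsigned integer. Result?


Rotate 0b1100010100000000 left by 9 (16-bit) = 0b110001010 = 394

394


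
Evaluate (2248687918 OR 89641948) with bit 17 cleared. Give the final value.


Step 1: 2248687918 | 89641948 = 2271204350
Step 2: 2271204350 & ~(1 << 17) = 2271073278

2271073278


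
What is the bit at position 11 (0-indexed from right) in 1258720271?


0b1001011000001101000110000001111, position 11 = 1

1


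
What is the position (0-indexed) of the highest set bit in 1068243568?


0b111111101011000001101001110000. Highest set bit at position 29

29


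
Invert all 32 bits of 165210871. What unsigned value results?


165210871 ^ 4294967295 = 4129756424

4129756424


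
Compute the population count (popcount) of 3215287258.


0b10111111101001010110001111011010 has 20 set bits

20


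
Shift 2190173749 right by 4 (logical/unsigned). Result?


0b10000010100010110110011000110101 >> 4 = 0b1000001010001011011001100011 = 136885859

136885859


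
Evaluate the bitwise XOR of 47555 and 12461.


0b1011100111000011 ^ 0b11000010101101 = 0b1000100101101110 = 35182

35182


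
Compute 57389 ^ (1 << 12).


57389 ^ (1 << 12) = 57389 ^ 4096 = 61485

61485


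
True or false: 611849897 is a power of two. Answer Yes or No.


0b100100011110000001011010101001. Multiple bits set => No

No


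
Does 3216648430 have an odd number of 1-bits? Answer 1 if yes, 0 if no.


0b10111111101110100010100011101110 has 20 ones => parity 0

0


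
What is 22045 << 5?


0b101011000011101 << 5 = 0b10101100001110100000 = 705440

705440


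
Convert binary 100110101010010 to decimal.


100110101010010 in decimal = 19794

19794


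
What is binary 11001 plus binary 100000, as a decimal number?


11001 + 100000 = 111001 = 57

57


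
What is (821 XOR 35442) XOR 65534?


Step 1: 821 ^ 35442 = 35143
Step 2: 35143 ^ 65534 = 30393

30393


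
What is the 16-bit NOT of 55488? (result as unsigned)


~0b1101100011000000 = 0b10011100111111 = 10047 (16-bit unsigned)

10047


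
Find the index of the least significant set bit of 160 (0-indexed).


0b10100000. Lowest set bit at position 5

5


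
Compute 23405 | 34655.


0b101101101101101 | 0b1000011101011111 = 0b1101111101111111 = 57215

57215


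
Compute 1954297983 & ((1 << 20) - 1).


1954297983 & 1048575 = 800895

800895


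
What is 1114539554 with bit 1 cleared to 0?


1114539554 & ~(1 << 1) = 1114539552

1114539552


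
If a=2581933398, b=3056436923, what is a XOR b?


2581933398 ^ 3056436923 = 801680365

801680365


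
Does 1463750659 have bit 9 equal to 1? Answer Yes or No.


0b1010111001111110001000000000011, bit 9 = 0. No

No


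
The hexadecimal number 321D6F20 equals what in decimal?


321D6F20 hex = 840789792 decimal

840789792


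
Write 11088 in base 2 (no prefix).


11088 = 10101101010000 in binary

10101101010000


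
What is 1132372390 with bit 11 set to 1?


1132372390 | (1 << 11) = 1132372390 | 2048 = 1132374438

1132374438


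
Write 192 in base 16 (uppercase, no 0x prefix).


192 = C0 hex

C0


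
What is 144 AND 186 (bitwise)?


0b10010000 & 0b10111010 = 0b10010000 = 144

144


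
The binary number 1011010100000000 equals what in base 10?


1011010100000000 in decimal = 46336

46336


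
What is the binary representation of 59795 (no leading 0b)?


59795 = 1110100110010011 in binary

1110100110010011


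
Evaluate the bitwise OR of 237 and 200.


0b11101101 | 0b11001000 = 0b11101101 = 237

237


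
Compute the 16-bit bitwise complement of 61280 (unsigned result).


~0b1110111101100000 = 0b1000010011111 = 4255 (16-bit unsigned)

4255


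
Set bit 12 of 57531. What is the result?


57531 | (1 << 12) = 57531 | 4096 = 61627

61627


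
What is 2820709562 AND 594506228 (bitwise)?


0b10101000001000001001110010111010 & 0b100011011011110111000111110100 = 0b100000001000000001000010110000 = 538972336

538972336


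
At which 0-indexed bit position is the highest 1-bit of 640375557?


0b100110001010110101101100000101. Highest set bit at position 29

29


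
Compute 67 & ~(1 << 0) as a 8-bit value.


67 & ~(1 << 0) = 66

66


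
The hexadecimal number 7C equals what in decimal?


7C hex = 124 decimal

124


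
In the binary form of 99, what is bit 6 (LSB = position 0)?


0b1100011, position 6 = 1

1


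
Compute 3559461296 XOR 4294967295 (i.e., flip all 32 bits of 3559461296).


3559461296 ^ 4294967295 = 735505999

735505999


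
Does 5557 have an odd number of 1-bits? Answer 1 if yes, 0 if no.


0b1010110110101 has 8 ones => parity 0

0


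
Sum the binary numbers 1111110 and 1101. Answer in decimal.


1111110 + 1101 = 10001011 = 139

139


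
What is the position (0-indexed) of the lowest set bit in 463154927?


0b11011100110110010111011101111. Lowest set bit at position 0

0


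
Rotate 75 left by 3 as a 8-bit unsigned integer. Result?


Rotate 0b1001011 left by 3 (8-bit) = 0b1011010 = 90

90


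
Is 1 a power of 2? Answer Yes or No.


0b1. Only one bit set => Yes

Yes


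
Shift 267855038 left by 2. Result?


0b1111111101110010010010111110 << 2 = 0b111111110111001001001011111000 = 1071420152

1071420152


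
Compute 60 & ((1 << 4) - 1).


60 & 15 = 12

12


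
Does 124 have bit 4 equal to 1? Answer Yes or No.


0b1111100, bit 4 = 1. Yes

Yes


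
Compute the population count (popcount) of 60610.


0b1110110011000010 has 8 set bits

8


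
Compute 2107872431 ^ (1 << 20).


2107872431 ^ (1 << 20) = 2107872431 ^ 1048576 = 2108921007

2108921007


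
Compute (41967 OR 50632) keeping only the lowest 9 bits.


Step 1: 41967 | 50632 = 59375
Step 2: 59375 & 511 = 495

495


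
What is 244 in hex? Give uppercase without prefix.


244 = F4 hex

F4


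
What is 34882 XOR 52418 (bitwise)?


0b1000100001000010 ^ 0b1100110011000010 = 0b100010010000000 = 17536

17536


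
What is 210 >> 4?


0b11010010 >> 4 = 0b1101 = 13

13


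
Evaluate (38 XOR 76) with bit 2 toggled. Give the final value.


Step 1: 38 ^ 76 = 106
Step 2: 106 ^ (1 << 2) = 106 ^ 4 = 110

110


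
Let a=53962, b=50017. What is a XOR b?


53962 ^ 50017 = 4523

4523


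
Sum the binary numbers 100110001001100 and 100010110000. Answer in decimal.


100110001001100 + 100010110000 = 101010011111100 = 21756

21756


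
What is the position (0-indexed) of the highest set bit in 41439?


0b1010000111011111. Highest set bit at position 15

15


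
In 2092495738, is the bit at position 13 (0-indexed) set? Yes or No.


0b1111100101110001111001101111010, bit 13 = 1. Yes

Yes


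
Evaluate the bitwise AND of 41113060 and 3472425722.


0b10011100110101010111100100 & 0b11001110111110010000001011111010 = 0b10011100010000000011100000 = 40960224

40960224


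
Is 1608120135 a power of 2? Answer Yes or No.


0b1011111110110011111011101000111. Multiple bits set => No

No


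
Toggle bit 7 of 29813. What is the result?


29813 ^ (1 << 7) = 29813 ^ 128 = 29941

29941


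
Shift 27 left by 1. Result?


0b11011 << 1 = 0b110110 = 54

54


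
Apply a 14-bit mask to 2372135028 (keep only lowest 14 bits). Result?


2372135028 & 16383 = 10356

10356


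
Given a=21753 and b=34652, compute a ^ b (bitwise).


21753 ^ 34652 = 54181

54181


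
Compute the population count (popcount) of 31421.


0b111101010111101 has 11 set bits

11


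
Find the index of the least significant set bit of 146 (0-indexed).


0b10010010. Lowest set bit at position 1

1


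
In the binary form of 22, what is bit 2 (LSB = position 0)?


0b10110, position 2 = 1

1


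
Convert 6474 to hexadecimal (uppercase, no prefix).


6474 = 194A hex

194A


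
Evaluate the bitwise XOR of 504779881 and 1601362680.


0b11110000101100101010001101001 ^ 0b1011111011100101101101011111000 = 0b1000001011001001000111010010001 = 1097109137

1097109137


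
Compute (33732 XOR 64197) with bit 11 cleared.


Step 1: 33732 ^ 64197 = 30977
Step 2: 30977 & ~(1 << 11) = 28929

28929


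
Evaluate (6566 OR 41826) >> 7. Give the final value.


Step 1: 6566 | 41826 = 48102
Step 2: 48102 >> 7 = 375

375


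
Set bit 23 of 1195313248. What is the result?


1195313248 | (1 << 23) = 1195313248 | 8388608 = 1203701856

1203701856


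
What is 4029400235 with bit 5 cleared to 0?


4029400235 & ~(1 << 5) = 4029400203

4029400203


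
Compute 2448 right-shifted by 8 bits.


0b100110010000 >> 8 = 0b1001 = 9

9


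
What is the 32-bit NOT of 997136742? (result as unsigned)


~0b111011011011110001100101100110 = 0b11000100100100001110011010011001 = 3297830553 (32-bit unsigned)

3297830553


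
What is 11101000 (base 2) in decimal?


11101000 in decimal = 232

232


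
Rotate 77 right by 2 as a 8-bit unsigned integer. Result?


Rotate 0b1001101 right by 2 (8-bit) = 0b1010011 = 83

83


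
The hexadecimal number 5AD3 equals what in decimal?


5AD3 hex = 23251 decimal

23251


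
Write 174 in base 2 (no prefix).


174 = 10101110 in binary

10101110


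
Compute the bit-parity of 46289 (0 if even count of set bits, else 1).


0b1011010011010001 has 8 ones => parity 0

0


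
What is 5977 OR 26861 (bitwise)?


0b1011101011001 | 0b110100011101101 = 0b111111111111101 = 32765

32765


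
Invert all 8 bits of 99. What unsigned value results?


99 ^ 255 = 156

156


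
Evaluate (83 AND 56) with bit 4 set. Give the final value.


Step 1: 83 & 56 = 16
Step 2: 16 | (1 << 4) = 16 | 16 = 16

16


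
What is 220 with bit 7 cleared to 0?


220 & ~(1 << 7) = 92

92


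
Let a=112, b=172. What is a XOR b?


112 ^ 172 = 220

220


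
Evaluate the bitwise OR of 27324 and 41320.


0b110101010111100 | 0b1010000101101000 = 0b1110101111111100 = 60412

60412


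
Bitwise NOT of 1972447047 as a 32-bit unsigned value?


~0b1110101100100010010011101000111 = 0b10001010011011101101100010111000 = 2322520248 (32-bit unsigned)

2322520248


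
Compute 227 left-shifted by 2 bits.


0b11100011 << 2 = 0b1110001100 = 908

908


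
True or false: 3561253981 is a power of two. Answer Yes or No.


0b11010100010001000110110001011101. Multiple bits set => No

No


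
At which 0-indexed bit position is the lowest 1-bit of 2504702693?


0b10010101010010101011101011100101. Lowest set bit at position 0

0


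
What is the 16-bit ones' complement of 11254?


11254 ^ 65535 = 54281

54281


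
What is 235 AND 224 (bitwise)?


0b11101011 & 0b11100000 = 0b11100000 = 224

224


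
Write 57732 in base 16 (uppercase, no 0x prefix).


57732 = E184 hex

E184


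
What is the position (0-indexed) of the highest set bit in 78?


0b1001110. Highest set bit at position 6

6
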